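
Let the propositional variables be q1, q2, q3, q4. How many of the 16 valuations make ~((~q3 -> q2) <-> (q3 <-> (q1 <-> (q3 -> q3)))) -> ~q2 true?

12

Initial set: {(~((~q3 -> q2) <-> (q3 <-> (q1 <-> (q3 -> q3)))) -> ~q2)}.
(~((~q3 -> q2) <-> (q3 <-> (q1 <-> (q3 -> q3)))) -> ~q2): β-rule — branch into ~~((~q3 -> q2) <-> (q3 <-> (q1 <-> (q3 -> q3))))  //  ~q2.
  branch 1 (add ~~((~q3 -> q2) <-> (q3 <-> (q1 <-> (q3 -> q3))))):
    ~~((~q3 -> q2) <-> (q3 <-> (q1 <-> (q3 -> q3)))): β-rule — branch into (~q3 -> q2), (q3 <-> (q1 <-> (q3 -> q3)))  //  ~(~q3 -> q2), ~(q3 <-> (q1 <-> (q3 -> q3))).
      branch 1.1 (add (~q3 -> q2), (q3 <-> (q1 <-> (q3 -> q3)))):
        (~q3 -> q2): β-rule — branch into ~~q3  //  q2.
          branch 1.1.1 (add ~~q3):
            (q3 <-> (q1 <-> (q3 -> q3))): β-rule — branch into q3, (q1 <-> (q3 -> q3))  //  ~q3, ~(q1 <-> (q3 -> q3)).
              branch 1.1.1.1 (add q3, (q1 <-> (q3 -> q3))):
                (q1 <-> (q3 -> q3)): β-rule — branch into q1, (q3 -> q3)  //  ~q1, ~(q3 -> q3).
                  branch 1.1.1.1.1 (add q1, (q3 -> q3)):
                    (q3 -> q3): β-rule — branch into ~q3  //  q3.
                      branch 1.1.1.1.1.1 (add ~q3):
                        × closes — contains both q3 and ~q3.
                      branch 1.1.1.1.1.2 (add q3):
                        ○ open, literals {q1=1, q3=1}.
                  branch 1.1.1.1.2 (add ~q1, ~(q3 -> q3)):
                    ~(q3 -> q3): α-rule — add q3, ~q3.
                    × closes — contains both q3 and ~q3.
              branch 1.1.1.2 (add ~q3, ~(q1 <-> (q3 -> q3))):
                × closes — contains both q3 and ~q3.
          branch 1.1.2 (add q2):
            (q3 <-> (q1 <-> (q3 -> q3))): β-rule — branch into q3, (q1 <-> (q3 -> q3))  //  ~q3, ~(q1 <-> (q3 -> q3)).
              branch 1.1.2.1 (add q3, (q1 <-> (q3 -> q3))):
                (q1 <-> (q3 -> q3)): β-rule — branch into q1, (q3 -> q3)  //  ~q1, ~(q3 -> q3).
                  branch 1.1.2.1.1 (add q1, (q3 -> q3)):
                    (q3 -> q3): β-rule — branch into ~q3  //  q3.
                      branch 1.1.2.1.1.1 (add ~q3):
                        × closes — contains both q3 and ~q3.
                      branch 1.1.2.1.1.2 (add q3):
                        ○ open, literals {q1=1, q2=1, q3=1}.
                  branch 1.1.2.1.2 (add ~q1, ~(q3 -> q3)):
                    ~(q3 -> q3): α-rule — add q3, ~q3.
                    × closes — contains both q3 and ~q3.
              branch 1.1.2.2 (add ~q3, ~(q1 <-> (q3 -> q3))):
                ~(q1 <-> (q3 -> q3)): β-rule — branch into q1, ~(q3 -> q3)  //  ~q1, (q3 -> q3).
                  branch 1.1.2.2.1 (add q1, ~(q3 -> q3)):
                    ~(q3 -> q3): α-rule — add q3, ~q3.
                    × closes — contains both q3 and ~q3.
                  branch 1.1.2.2.2 (add ~q1, (q3 -> q3)):
                    (q3 -> q3): β-rule — branch into ~q3  //  q3.
                      branch 1.1.2.2.2.1 (add ~q3):
                        ○ open, literals {q1=0, q2=1, q3=0}.
                      branch 1.1.2.2.2.2 (add q3):
                        × closes — contains both q3 and ~q3.
      branch 1.2 (add ~(~q3 -> q2), ~(q3 <-> (q1 <-> (q3 -> q3)))):
        ~(~q3 -> q2): α-rule — add ~q3, ~q2.
        ~(q3 <-> (q1 <-> (q3 -> q3))): β-rule — branch into q3, ~(q1 <-> (q3 -> q3))  //  ~q3, (q1 <-> (q3 -> q3)).
          branch 1.2.1 (add q3, ~(q1 <-> (q3 -> q3))):
            × closes — contains both q3 and ~q3.
          branch 1.2.2 (add ~q3, (q1 <-> (q3 -> q3))):
            (q1 <-> (q3 -> q3)): β-rule — branch into q1, (q3 -> q3)  //  ~q1, ~(q3 -> q3).
              branch 1.2.2.1 (add q1, (q3 -> q3)):
                (q3 -> q3): β-rule — branch into ~q3  //  q3.
                  branch 1.2.2.1.1 (add ~q3):
                    ○ open, literals {q1=1, q2=0, q3=0}.
                  branch 1.2.2.1.2 (add q3):
                    × closes — contains both q3 and ~q3.
              branch 1.2.2.2 (add ~q1, ~(q3 -> q3)):
                ~(q3 -> q3): α-rule — add q3, ~q3.
                × closes — contains both q3 and ~q3.
  branch 2 (add ~q2):
    ○ open, literals {q2=0}.
10 branches closed, 5 open.
Each open branch fixes some atoms; the unmentioned ones are free. Counting distinct full assignments: branch {q1=1, q3=1} (q2, q4) contributes 4 new; branch {q1=1, q2=1, q3=1} (q4) contributes 0 new; branch {q1=0, q2=1, q3=0} (q4) contributes 2 new; branch {q1=1, q2=0, q3=0} (q4) contributes 2 new; branch {q2=0} (q1, q3, q4) contributes 4 new. Total: 12.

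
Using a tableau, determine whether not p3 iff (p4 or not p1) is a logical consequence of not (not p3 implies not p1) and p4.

Initial set: {(not (not p3 implies not p1) and p4); not (not p3 iff (p4 or not p1))}.
(not (not p3 implies not p1) and p4): α-rule — add not (not p3 implies not p1), p4.
not (not p3 implies not p1): α-rule — add not p3, not not p1.
not (not p3 iff (p4 or not p1)): β-rule — branch into not p3, not (p4 or not p1)  //  not not p3, (p4 or not p1).
  branch 1 (add not p3, not (p4 or not p1)):
    not (p4 or not p1): α-rule — add not p4, not not p1.
    × closes — contains both p4 and not p4.
  branch 2 (add not not p3, (p4 or not p1)):
    × closes — contains both p3 and not p3.
All 2 branches close.
Every branch closed, so the premises entail the conclusion.

Yes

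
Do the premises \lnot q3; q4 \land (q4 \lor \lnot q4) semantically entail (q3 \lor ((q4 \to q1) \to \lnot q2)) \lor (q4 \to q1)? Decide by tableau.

Yes

Initial set: {\lnot q3; (q4 \land (q4 \lor \lnot q4)); \lnot ((q3 \lor ((q4 \to q1) \to \lnot q2)) \lor (q4 \to q1))}.
(q4 \land (q4 \lor \lnot q4)): α-rule — add q4, (q4 \lor \lnot q4).
\lnot ((q3 \lor ((q4 \to q1) \to \lnot q2)) \lor (q4 \to q1)): α-rule — add \lnot (q3 \lor ((q4 \to q1) \to \lnot q2)), \lnot (q4 \to q1).
\lnot (q3 \lor ((q4 \to q1) \to \lnot q2)): α-rule — add \lnot q3, \lnot ((q4 \to q1) \to \lnot q2).
\lnot (q4 \to q1): α-rule — add q4, \lnot q1.
\lnot ((q4 \to q1) \to \lnot q2): α-rule — add (q4 \to q1), \lnot \lnot q2.
(q4 \lor \lnot q4): β-rule — branch into q4  //  \lnot q4.
  branch 1 (add q4):
    (q4 \to q1): β-rule — branch into \lnot q4  //  q1.
      branch 1.1 (add \lnot q4):
        × closes — contains both q4 and \lnot q4.
      branch 1.2 (add q1):
        × closes — contains both q1 and \lnot q1.
  branch 2 (add \lnot q4):
    × closes — contains both q4 and \lnot q4.
All 3 branches close.
Every branch closed, so the premises entail the conclusion.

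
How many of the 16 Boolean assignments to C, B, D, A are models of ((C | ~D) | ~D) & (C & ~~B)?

Initial set: {(((C | ~D) | ~D) & (C & ~~B))}.
(((C | ~D) | ~D) & (C & ~~B)): α-rule — add ((C | ~D) | ~D), (C & ~~B).
(C & ~~B): α-rule — add C, ~~B.
~~B: drop double negation, giving B.
((C | ~D) | ~D): β-rule — branch into (C | ~D)  //  ~D.
  branch 1 (add (C | ~D)):
    (C | ~D): β-rule — branch into C  //  ~D.
      branch 1.1 (add C):
        ○ open, literals {B=true, C=true}.
      branch 1.2 (add ~D):
        ○ open, literals {B=true, C=true, D=false}.
  branch 2 (add ~D):
    ○ open, literals {B=true, C=true, D=false}.
0 branches closed, 3 open.
Each open branch fixes some atoms; the unmentioned ones are free. Counting distinct full assignments: branch {B=true, C=true} (D, A) contributes 4 new; branch {B=true, C=true, D=false} (A) contributes 0 new; branch {B=true, C=true, D=false} (A) contributes 0 new. Total: 4.

4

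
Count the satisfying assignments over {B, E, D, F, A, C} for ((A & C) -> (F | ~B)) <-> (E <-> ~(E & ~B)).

16

Initial set: {(((A & C) -> (F | ~B)) <-> (E <-> ~(E & ~B)))}.
(((A & C) -> (F | ~B)) <-> (E <-> ~(E & ~B))): β-rule — branch into ((A & C) -> (F | ~B)), (E <-> ~(E & ~B))  //  ~((A & C) -> (F | ~B)), ~(E <-> ~(E & ~B)).
  branch 1 (add ((A & C) -> (F | ~B)), (E <-> ~(E & ~B))):
    ((A & C) -> (F | ~B)): β-rule — branch into ~(A & C)  //  (F | ~B).
      branch 1.1 (add ~(A & C)):
        (E <-> ~(E & ~B)): β-rule — branch into E, ~(E & ~B)  //  ~E, ~~(E & ~B).
          branch 1.1.1 (add E, ~(E & ~B)):
            ~(A & C): β-rule — branch into ~A  //  ~C.
              branch 1.1.1.1 (add ~A):
                ~(E & ~B): β-rule — branch into ~E  //  ~~B.
                  branch 1.1.1.1.1 (add ~E):
                    × closes — contains both E and ~E.
                  branch 1.1.1.1.2 (add ~~B):
                    ○ open, literals {A=0, B=1, E=1}.
              branch 1.1.1.2 (add ~C):
                ~(E & ~B): β-rule — branch into ~E  //  ~~B.
                  branch 1.1.1.2.1 (add ~E):
                    × closes — contains both E and ~E.
                  branch 1.1.1.2.2 (add ~~B):
                    ○ open, literals {B=1, C=0, E=1}.
          branch 1.1.2 (add ~E, ~~(E & ~B)):
            ~~(E & ~B): α-rule — add E, ~B.
            × closes — contains both E and ~E.
      branch 1.2 (add (F | ~B)):
        (E <-> ~(E & ~B)): β-rule — branch into E, ~(E & ~B)  //  ~E, ~~(E & ~B).
          branch 1.2.1 (add E, ~(E & ~B)):
            (F | ~B): β-rule — branch into F  //  ~B.
              branch 1.2.1.1 (add F):
                ~(E & ~B): β-rule — branch into ~E  //  ~~B.
                  branch 1.2.1.1.1 (add ~E):
                    × closes — contains both E and ~E.
                  branch 1.2.1.1.2 (add ~~B):
                    ○ open, literals {B=1, E=1, F=1}.
              branch 1.2.1.2 (add ~B):
                ~(E & ~B): β-rule — branch into ~E  //  ~~B.
                  branch 1.2.1.2.1 (add ~E):
                    × closes — contains both E and ~E.
                  branch 1.2.1.2.2 (add ~~B):
                    × closes — contains both B and ~B.
          branch 1.2.2 (add ~E, ~~(E & ~B)):
            ~~(E & ~B): α-rule — add E, ~B.
            × closes — contains both E and ~E.
  branch 2 (add ~((A & C) -> (F | ~B)), ~(E <-> ~(E & ~B))):
    ~((A & C) -> (F | ~B)): α-rule — add (A & C), ~(F | ~B).
    (A & C): α-rule — add A, C.
    ~(F | ~B): α-rule — add ~F, ~~B.
    ~(E <-> ~(E & ~B)): β-rule — branch into E, ~~(E & ~B)  //  ~E, ~(E & ~B).
      branch 2.1 (add E, ~~(E & ~B)):
        ~~(E & ~B): α-rule — add E, ~B.
        × closes — contains both B and ~B.
      branch 2.2 (add ~E, ~(E & ~B)):
        ~(E & ~B): β-rule — branch into ~E  //  ~~B.
          branch 2.2.1 (add ~E):
            ○ open, literals {A=1, B=1, C=1, E=0, F=0}.
          branch 2.2.2 (add ~~B):
            ○ open, literals {A=1, B=1, C=1, E=0, F=0}.
8 branches closed, 5 open.
Each open branch fixes some atoms; the unmentioned ones are free. Counting distinct full assignments: branch {A=0, B=1, E=1} (D, F, C) contributes 8 new; branch {B=1, C=0, E=1} (D, F, A) contributes 4 new; branch {B=1, E=1, F=1} (D, A, C) contributes 2 new; branch {A=1, B=1, C=1, E=0, F=0} (D) contributes 2 new; branch {A=1, B=1, C=1, E=0, F=0} (D) contributes 0 new. Total: 16.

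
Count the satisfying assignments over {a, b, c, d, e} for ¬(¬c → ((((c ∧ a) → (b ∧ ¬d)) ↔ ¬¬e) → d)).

Initial set: {T ¬(¬c → ((((c ∧ a) → (b ∧ ¬d)) ↔ ¬¬e) → d))}.
T ¬(¬c → ((((c ∧ a) → (b ∧ ¬d)) ↔ ¬¬e) → d)): α-rule — add T ¬c, F ((((c ∧ a) → (b ∧ ¬d)) ↔ ¬¬e) → d).
F ((((c ∧ a) → (b ∧ ¬d)) ↔ ¬¬e) → d): α-rule — add T (((c ∧ a) → (b ∧ ¬d)) ↔ ¬¬e), F d.
T (((c ∧ a) → (b ∧ ¬d)) ↔ ¬¬e): β-rule — branch into T ((c ∧ a) → (b ∧ ¬d)), T ¬¬e  //  F ((c ∧ a) → (b ∧ ¬d)), F ¬¬e.
  branch 1 (add T ((c ∧ a) → (b ∧ ¬d)), T ¬¬e):
    T ¬¬e: drop double negation, giving T e.
    T ((c ∧ a) → (b ∧ ¬d)): β-rule — branch into F (c ∧ a)  //  T (b ∧ ¬d).
      branch 1.1 (add F (c ∧ a)):
        F (c ∧ a): β-rule — branch into F c  //  F a.
          branch 1.1.1 (add F c):
            ○ open, literals {c=false, d=false, e=true}.
          branch 1.1.2 (add F a):
            ○ open, literals {a=false, c=false, d=false, e=true}.
      branch 1.2 (add T (b ∧ ¬d)):
        T (b ∧ ¬d): α-rule — add T b, T ¬d.
        ○ open, literals {b=true, c=false, d=false, e=true}.
  branch 2 (add F ((c ∧ a) → (b ∧ ¬d)), F ¬¬e):
    F ((c ∧ a) → (b ∧ ¬d)): α-rule — add T (c ∧ a), F (b ∧ ¬d).
    F ¬¬e: drop double negation, giving F e.
    T (c ∧ a): α-rule — add T c, T a.
    × closes — contains both c and ¬c.
1 branch closed, 3 open.
Each open branch fixes some atoms; the unmentioned ones are free. Counting distinct full assignments: branch {c=false, d=false, e=true} (a, b) contributes 4 new; branch {a=false, c=false, d=false, e=true} (b) contributes 0 new; branch {b=true, c=false, d=false, e=true} (a) contributes 0 new. Total: 4.

4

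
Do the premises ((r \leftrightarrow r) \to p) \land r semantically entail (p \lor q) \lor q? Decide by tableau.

Initial set: {(((r \leftrightarrow r) \to p) \land r); \lnot ((p \lor q) \lor q)}.
(((r \leftrightarrow r) \to p) \land r): α-rule — add ((r \leftrightarrow r) \to p), r.
\lnot ((p \lor q) \lor q): α-rule — add \lnot (p \lor q), \lnot q.
\lnot (p \lor q): α-rule — add \lnot p, \lnot q.
((r \leftrightarrow r) \to p): β-rule — branch into \lnot (r \leftrightarrow r)  //  p.
  branch 1 (add \lnot (r \leftrightarrow r)):
    \lnot (r \leftrightarrow r): β-rule — branch into r, \lnot r  //  \lnot r, r.
      branch 1.1 (add r, \lnot r):
        × closes — contains both r and \lnot r.
      branch 1.2 (add \lnot r, r):
        × closes — contains both r and \lnot r.
  branch 2 (add p):
    × closes — contains both p and \lnot p.
All 3 branches close.
Every branch closed, so the premises entail the conclusion.

Yes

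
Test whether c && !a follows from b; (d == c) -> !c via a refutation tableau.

No

Initial set: {b; ((d == c) -> !c); !(c && !a)}.
((d == c) -> !c): β-rule — branch into !(d == c)  //  !c.
  branch 1 (add !(d == c)):
    !(c && !a): β-rule — branch into !c  //  !!a.
      branch 1.1 (add !c):
        !(d == c): β-rule — branch into d, !c  //  !d, c.
          branch 1.1.1 (add d, !c):
            ○ open, literals {b=true, c=false, d=true}.
          branch 1.1.2 (add !d, c):
            × closes — contains both c and !c.
      branch 1.2 (add !!a):
        !(d == c): β-rule — branch into d, !c  //  !d, c.
          branch 1.2.1 (add d, !c):
            ○ open, literals {a=true, b=true, c=false, d=true}.
          branch 1.2.2 (add !d, c):
            ○ open, literals {a=true, b=true, c=true, d=false}.
  branch 2 (add !c):
    !(c && !a): β-rule — branch into !c  //  !!a.
      branch 2.1 (add !c):
        ○ open, literals {b=true, c=false}.
      branch 2.2 (add !!a):
        ○ open, literals {a=true, b=true, c=false}.
1 branch closed, 5 open.
An open branch gives a countermodel: b=true, c=false, d=true (unmentioned atoms arbitrary); the premises hold there but the conclusion fails.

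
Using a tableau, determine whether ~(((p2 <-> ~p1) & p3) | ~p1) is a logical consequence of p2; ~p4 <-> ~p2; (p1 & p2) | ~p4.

Initial set: {p2; (~p4 <-> ~p2); ((p1 & p2) | ~p4); ~~(((p2 <-> ~p1) & p3) | ~p1)}.
(~p4 <-> ~p2): β-rule — branch into ~p4, ~p2  //  ~~p4, ~~p2.
  branch 1 (add ~p4, ~p2):
    × closes — contains both p2 and ~p2.
  branch 2 (add ~~p4, ~~p2):
    ((p1 & p2) | ~p4): β-rule — branch into (p1 & p2)  //  ~p4.
      branch 2.1 (add (p1 & p2)):
        (p1 & p2): α-rule — add p1, p2.
        ~~(((p2 <-> ~p1) & p3) | ~p1): β-rule — branch into ((p2 <-> ~p1) & p3)  //  ~p1.
          branch 2.1.1 (add ((p2 <-> ~p1) & p3)):
            ((p2 <-> ~p1) & p3): α-rule — add (p2 <-> ~p1), p3.
            (p2 <-> ~p1): β-rule — branch into p2, ~p1  //  ~p2, ~~p1.
              branch 2.1.1.1 (add p2, ~p1):
                × closes — contains both p1 and ~p1.
              branch 2.1.1.2 (add ~p2, ~~p1):
                × closes — contains both p2 and ~p2.
          branch 2.1.2 (add ~p1):
            × closes — contains both p1 and ~p1.
      branch 2.2 (add ~p4):
        × closes — contains both p4 and ~p4.
All 5 branches close.
Every branch closed, so the premises entail the conclusion.

Yes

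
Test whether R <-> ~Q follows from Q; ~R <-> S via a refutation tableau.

Initial set: {Q; (~R <-> S); ~(R <-> ~Q)}.
(~R <-> S): β-rule — branch into ~R, S  //  ~~R, ~S.
  branch 1 (add ~R, S):
    ~(R <-> ~Q): β-rule — branch into R, ~~Q  //  ~R, ~Q.
      branch 1.1 (add R, ~~Q):
        × closes — contains both R and ~R.
      branch 1.2 (add ~R, ~Q):
        × closes — contains both Q and ~Q.
  branch 2 (add ~~R, ~S):
    ~(R <-> ~Q): β-rule — branch into R, ~~Q  //  ~R, ~Q.
      branch 2.1 (add R, ~~Q):
        ○ open, literals {Q=T, R=T, S=F}.
      branch 2.2 (add ~R, ~Q):
        × closes — contains both R and ~R.
3 branches closed, 1 open.
An open branch gives a countermodel: Q=T, R=T, S=F (unmentioned atoms arbitrary); the premises hold there but the conclusion fails.

No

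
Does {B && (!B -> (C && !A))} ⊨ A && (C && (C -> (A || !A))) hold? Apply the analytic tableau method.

Initial set: {(B && (!B -> (C && !A))); !(A && (C && (C -> (A || !A))))}.
(B && (!B -> (C && !A))): α-rule — add B, (!B -> (C && !A)).
!(A && (C && (C -> (A || !A)))): β-rule — branch into !A  //  !(C && (C -> (A || !A))).
  branch 1 (add !A):
    (!B -> (C && !A)): β-rule — branch into !!B  //  (C && !A).
      branch 1.1 (add !!B):
        ○ open, literals {A=false, B=true}.
      branch 1.2 (add (C && !A)):
        (C && !A): α-rule — add C, !A.
        ○ open, literals {A=false, B=true, C=true}.
  branch 2 (add !(C && (C -> (A || !A)))):
    (!B -> (C && !A)): β-rule — branch into !!B  //  (C && !A).
      branch 2.1 (add !!B):
        !(C && (C -> (A || !A))): β-rule — branch into !C  //  !(C -> (A || !A)).
          branch 2.1.1 (add !C):
            ○ open, literals {B=true, C=false}.
          branch 2.1.2 (add !(C -> (A || !A))):
            !(C -> (A || !A)): α-rule — add C, !(A || !A).
            !(A || !A): α-rule — add !A, !!A.
            × closes — contains both A and !A.
      branch 2.2 (add (C && !A)):
        (C && !A): α-rule — add C, !A.
        !(C && (C -> (A || !A))): β-rule — branch into !C  //  !(C -> (A || !A)).
          branch 2.2.1 (add !C):
            × closes — contains both C and !C.
          branch 2.2.2 (add !(C -> (A || !A))):
            !(C -> (A || !A)): α-rule — add C, !(A || !A).
            !(A || !A): α-rule — add !A, !!A.
            × closes — contains both A and !A.
3 branches closed, 3 open.
An open branch gives a countermodel: A=false, B=true (unmentioned atoms arbitrary); the premises hold there but the conclusion fails.

No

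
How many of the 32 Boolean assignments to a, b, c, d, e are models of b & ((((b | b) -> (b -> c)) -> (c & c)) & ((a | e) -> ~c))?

10

Initial set: {T (b & ((((b | b) -> (b -> c)) -> (c & c)) & ((a | e) -> ~c)))}.
T (b & ((((b | b) -> (b -> c)) -> (c & c)) & ((a | e) -> ~c))): α-rule — add T b, T ((((b | b) -> (b -> c)) -> (c & c)) & ((a | e) -> ~c)).
T ((((b | b) -> (b -> c)) -> (c & c)) & ((a | e) -> ~c)): α-rule — add T (((b | b) -> (b -> c)) -> (c & c)), T ((a | e) -> ~c).
T (((b | b) -> (b -> c)) -> (c & c)): β-rule — branch into F ((b | b) -> (b -> c))  //  T (c & c).
  branch 1 (add F ((b | b) -> (b -> c))):
    F ((b | b) -> (b -> c)): α-rule — add T (b | b), F (b -> c).
    F (b -> c): α-rule — add T b, F c.
    T ((a | e) -> ~c): β-rule — branch into F (a | e)  //  T ~c.
      branch 1.1 (add F (a | e)):
        F (a | e): α-rule — add F a, F e.
        T (b | b): β-rule — branch into T b  //  T b.
          branch 1.1.1 (add T b):
            ○ open, literals {a=0, b=1, c=0, e=0}.
          branch 1.1.2 (add T b):
            ○ open, literals {a=0, b=1, c=0, e=0}.
      branch 1.2 (add T ~c):
        T (b | b): β-rule — branch into T b  //  T b.
          branch 1.2.1 (add T b):
            ○ open, literals {b=1, c=0}.
          branch 1.2.2 (add T b):
            ○ open, literals {b=1, c=0}.
  branch 2 (add T (c & c)):
    T (c & c): α-rule — add T c, T c.
    T ((a | e) -> ~c): β-rule — branch into F (a | e)  //  T ~c.
      branch 2.1 (add F (a | e)):
        F (a | e): α-rule — add F a, F e.
        ○ open, literals {a=0, b=1, c=1, e=0}.
      branch 2.2 (add T ~c):
        × closes — contains both c and ~c.
1 branch closed, 5 open.
Each open branch fixes some atoms; the unmentioned ones are free. Counting distinct full assignments: branch {a=0, b=1, c=0, e=0} (d) contributes 2 new; branch {a=0, b=1, c=0, e=0} (d) contributes 0 new; branch {b=1, c=0} (a, d, e) contributes 6 new; branch {b=1, c=0} (a, d, e) contributes 0 new; branch {a=0, b=1, c=1, e=0} (d) contributes 2 new. Total: 10.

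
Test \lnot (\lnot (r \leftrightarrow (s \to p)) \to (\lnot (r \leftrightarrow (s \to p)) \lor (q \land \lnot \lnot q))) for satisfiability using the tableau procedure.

Initial set: {\lnot (\lnot (r \leftrightarrow (s \to p)) \to (\lnot (r \leftrightarrow (s \to p)) \lor (q \land \lnot \lnot q)))}.
\lnot (\lnot (r \leftrightarrow (s \to p)) \to (\lnot (r \leftrightarrow (s \to p)) \lor (q \land \lnot \lnot q))): α-rule — add \lnot (r \leftrightarrow (s \to p)), \lnot (\lnot (r \leftrightarrow (s \to p)) \lor (q \land \lnot \lnot q)).
\lnot (\lnot (r \leftrightarrow (s \to p)) \lor (q \land \lnot \lnot q)): α-rule — add \lnot \lnot (r \leftrightarrow (s \to p)), \lnot (q \land \lnot \lnot q).
\lnot (r \leftrightarrow (s \to p)): β-rule — branch into r, \lnot (s \to p)  //  \lnot r, (s \to p).
  branch 1 (add r, \lnot (s \to p)):
    \lnot (s \to p): α-rule — add s, \lnot p.
    \lnot \lnot (r \leftrightarrow (s \to p)): β-rule — branch into r, (s \to p)  //  \lnot r, \lnot (s \to p).
      branch 1.1 (add r, (s \to p)):
        \lnot (q \land \lnot \lnot q): β-rule — branch into \lnot q  //  \lnot \lnot \lnot q.
          branch 1.1.1 (add \lnot q):
            (s \to p): β-rule — branch into \lnot s  //  p.
              branch 1.1.1.1 (add \lnot s):
                × closes — contains both s and \lnot s.
              branch 1.1.1.2 (add p):
                × closes — contains both p and \lnot p.
          branch 1.1.2 (add \lnot \lnot \lnot q):
            \lnot \lnot \lnot q: drop double negation, giving \lnot q.
            (s \to p): β-rule — branch into \lnot s  //  p.
              branch 1.1.2.1 (add \lnot s):
                × closes — contains both s and \lnot s.
              branch 1.1.2.2 (add p):
                × closes — contains both p and \lnot p.
      branch 1.2 (add \lnot r, \lnot (s \to p)):
        × closes — contains both r and \lnot r.
  branch 2 (add \lnot r, (s \to p)):
    \lnot \lnot (r \leftrightarrow (s \to p)): β-rule — branch into r, (s \to p)  //  \lnot r, \lnot (s \to p).
      branch 2.1 (add r, (s \to p)):
        × closes — contains both r and \lnot r.
      branch 2.2 (add \lnot r, \lnot (s \to p)):
        \lnot (s \to p): α-rule — add s, \lnot p.
        \lnot (q \land \lnot \lnot q): β-rule — branch into \lnot q  //  \lnot \lnot \lnot q.
          branch 2.2.1 (add \lnot q):
            (s \to p): β-rule — branch into \lnot s  //  p.
              branch 2.2.1.1 (add \lnot s):
                × closes — contains both s and \lnot s.
              branch 2.2.1.2 (add p):
                × closes — contains both p and \lnot p.
          branch 2.2.2 (add \lnot \lnot \lnot q):
            \lnot \lnot \lnot q: drop double negation, giving \lnot q.
            (s \to p): β-rule — branch into \lnot s  //  p.
              branch 2.2.2.1 (add \lnot s):
                × closes — contains both s and \lnot s.
              branch 2.2.2.2 (add p):
                × closes — contains both p and \lnot p.
All 10 branches close.
Every branch closed; the formula is unsatisfiable.

Unsatisfiable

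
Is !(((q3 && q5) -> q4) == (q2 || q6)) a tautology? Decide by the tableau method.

Not valid

Assume the negation and expand:
Initial set: {!!(((q3 && q5) -> q4) == (q2 || q6))}.
!!(((q3 && q5) -> q4) == (q2 || q6)): β-rule — branch into ((q3 && q5) -> q4), (q2 || q6)  //  !((q3 && q5) -> q4), !(q2 || q6).
  branch 1 (add ((q3 && q5) -> q4), (q2 || q6)):
    ((q3 && q5) -> q4): β-rule — branch into !(q3 && q5)  //  q4.
      branch 1.1 (add !(q3 && q5)):
        (q2 || q6): β-rule — branch into q2  //  q6.
          branch 1.1.1 (add q2):
            !(q3 && q5): β-rule — branch into !q3  //  !q5.
              branch 1.1.1.1 (add !q3):
                ○ open, literals {q2=1, q3=0}.
              branch 1.1.1.2 (add !q5):
                ○ open, literals {q2=1, q5=0}.
          branch 1.1.2 (add q6):
            !(q3 && q5): β-rule — branch into !q3  //  !q5.
              branch 1.1.2.1 (add !q3):
                ○ open, literals {q3=0, q6=1}.
              branch 1.1.2.2 (add !q5):
                ○ open, literals {q5=0, q6=1}.
      branch 1.2 (add q4):
        (q2 || q6): β-rule — branch into q2  //  q6.
          branch 1.2.1 (add q2):
            ○ open, literals {q2=1, q4=1}.
          branch 1.2.2 (add q6):
            ○ open, literals {q4=1, q6=1}.
  branch 2 (add !((q3 && q5) -> q4), !(q2 || q6)):
    !((q3 && q5) -> q4): α-rule — add (q3 && q5), !q4.
    !(q2 || q6): α-rule — add !q2, !q6.
    (q3 && q5): α-rule — add q3, q5.
    ○ open, literals {q2=0, q3=1, q4=0, q5=1, q6=0}.
0 branches closed, 7 open.
An open branch gives a countermodel: q2=1, q3=0 (unmentioned atoms arbitrary); under it the original formula is false.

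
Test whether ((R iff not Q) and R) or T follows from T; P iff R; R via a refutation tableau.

Yes

Initial set: {T; (P iff R); R; not (((R iff not Q) and R) or T)}.
not (((R iff not Q) and R) or T): α-rule — add not ((R iff not Q) and R), not T.
× closes — contains both T and not T.
All 1 branch closes.
Every branch closed, so the premises entail the conclusion.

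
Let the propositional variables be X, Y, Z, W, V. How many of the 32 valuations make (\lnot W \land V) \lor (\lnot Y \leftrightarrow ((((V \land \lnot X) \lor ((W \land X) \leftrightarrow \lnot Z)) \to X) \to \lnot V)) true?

Initial set: {((\lnot W \land V) \lor (\lnot Y \leftrightarrow ((((V \land \lnot X) \lor ((W \land X) \leftrightarrow \lnot Z)) \to X) \to \lnot V)))}.
((\lnot W \land V) \lor (\lnot Y \leftrightarrow ((((V \land \lnot X) \lor ((W \land X) \leftrightarrow \lnot Z)) \to X) \to \lnot V))): β-rule — branch into (\lnot W \land V)  //  (\lnot Y \leftrightarrow ((((V \land \lnot X) \lor ((W \land X) \leftrightarrow \lnot Z)) \to X) \to \lnot V)).
  branch 1 (add (\lnot W \land V)):
    (\lnot W \land V): α-rule — add \lnot W, V.
    ○ open, literals {V=true, W=false}.
  branch 2 (add (\lnot Y \leftrightarrow ((((V \land \lnot X) \lor ((W \land X) \leftrightarrow \lnot Z)) \to X) \to \lnot V))):
    (\lnot Y \leftrightarrow ((((V \land \lnot X) \lor ((W \land X) \leftrightarrow \lnot Z)) \to X) \to \lnot V)): β-rule — branch into \lnot Y, ((((V \land \lnot X) \lor ((W \land X) \leftrightarrow \lnot Z)) \to X) \to \lnot V)  //  \lnot \lnot Y, \lnot ((((V \land \lnot X) \lor ((W \land X) \leftrightarrow \lnot Z)) \to X) \to \lnot V).
      branch 2.1 (add \lnot Y, ((((V \land \lnot X) \lor ((W \land X) \leftrightarrow \lnot Z)) \to X) \to \lnot V)):
        ((((V \land \lnot X) \lor ((W \land X) \leftrightarrow \lnot Z)) \to X) \to \lnot V): β-rule — branch into \lnot (((V \land \lnot X) \lor ((W \land X) \leftrightarrow \lnot Z)) \to X)  //  \lnot V.
          branch 2.1.1 (add \lnot (((V \land \lnot X) \lor ((W \land X) \leftrightarrow \lnot Z)) \to X)):
            \lnot (((V \land \lnot X) \lor ((W \land X) \leftrightarrow \lnot Z)) \to X): α-rule — add ((V \land \lnot X) \lor ((W \land X) \leftrightarrow \lnot Z)), \lnot X.
            ((V \land \lnot X) \lor ((W \land X) \leftrightarrow \lnot Z)): β-rule — branch into (V \land \lnot X)  //  ((W \land X) \leftrightarrow \lnot Z).
              branch 2.1.1.1 (add (V \land \lnot X)):
                (V \land \lnot X): α-rule — add V, \lnot X.
                ○ open, literals {V=true, X=false, Y=false}.
              branch 2.1.1.2 (add ((W \land X) \leftrightarrow \lnot Z)):
                ((W \land X) \leftrightarrow \lnot Z): β-rule — branch into (W \land X), \lnot Z  //  \lnot (W \land X), \lnot \lnot Z.
                  branch 2.1.1.2.1 (add (W \land X), \lnot Z):
                    (W \land X): α-rule — add W, X.
                    × closes — contains both X and \lnot X.
                  branch 2.1.1.2.2 (add \lnot (W \land X), \lnot \lnot Z):
                    \lnot (W \land X): β-rule — branch into \lnot W  //  \lnot X.
                      branch 2.1.1.2.2.1 (add \lnot W):
                        ○ open, literals {W=false, X=false, Y=false, Z=true}.
                      branch 2.1.1.2.2.2 (add \lnot X):
                        ○ open, literals {X=false, Y=false, Z=true}.
          branch 2.1.2 (add \lnot V):
            ○ open, literals {V=false, Y=false}.
      branch 2.2 (add \lnot \lnot Y, \lnot ((((V \land \lnot X) \lor ((W \land X) \leftrightarrow \lnot Z)) \to X) \to \lnot V)):
        \lnot ((((V \land \lnot X) \lor ((W \land X) \leftrightarrow \lnot Z)) \to X) \to \lnot V): α-rule — add (((V \land \lnot X) \lor ((W \land X) \leftrightarrow \lnot Z)) \to X), \lnot \lnot V.
        (((V \land \lnot X) \lor ((W \land X) \leftrightarrow \lnot Z)) \to X): β-rule — branch into \lnot ((V \land \lnot X) \lor ((W \land X) \leftrightarrow \lnot Z))  //  X.
          branch 2.2.1 (add \lnot ((V \land \lnot X) \lor ((W \land X) \leftrightarrow \lnot Z))):
            \lnot ((V \land \lnot X) \lor ((W \land X) \leftrightarrow \lnot Z)): α-rule — add \lnot (V \land \lnot X), \lnot ((W \land X) \leftrightarrow \lnot Z).
            \lnot (V \land \lnot X): β-rule — branch into \lnot V  //  \lnot \lnot X.
              branch 2.2.1.1 (add \lnot V):
                × closes — contains both V and \lnot V.
              branch 2.2.1.2 (add \lnot \lnot X):
                \lnot ((W \land X) \leftrightarrow \lnot Z): β-rule — branch into (W \land X), \lnot \lnot Z  //  \lnot (W \land X), \lnot Z.
                  branch 2.2.1.2.1 (add (W \land X), \lnot \lnot Z):
                    (W \land X): α-rule — add W, X.
                    ○ open, literals {V=true, W=true, X=true, Y=true, Z=true}.
                  branch 2.2.1.2.2 (add \lnot (W \land X), \lnot Z):
                    \lnot (W \land X): β-rule — branch into \lnot W  //  \lnot X.
                      branch 2.2.1.2.2.1 (add \lnot W):
                        ○ open, literals {V=true, W=false, X=true, Y=true, Z=false}.
                      branch 2.2.1.2.2.2 (add \lnot X):
                        × closes — contains both X and \lnot X.
          branch 2.2.2 (add X):
            ○ open, literals {V=true, X=true, Y=true}.
3 branches closed, 8 open.
Each open branch fixes some atoms; the unmentioned ones are free. Counting distinct full assignments: branch {V=true, W=false} (X, Y, Z) contributes 8 new; branch {V=true, X=false, Y=false} (Z, W) contributes 2 new; branch {W=false, X=false, Y=false, Z=true} (V) contributes 1 new; branch {X=false, Y=false, Z=true} (W, V) contributes 1 new; branch {V=false, Y=false} (X, Z, W) contributes 6 new; branch {V=true, W=true, X=true, Y=true, Z=true} (none free) contributes 1 new; branch {V=true, W=false, X=true, Y=true, Z=false} (none free) contributes 0 new; branch {V=true, X=true, Y=true} (Z, W) contributes 1 new. Total: 20.

20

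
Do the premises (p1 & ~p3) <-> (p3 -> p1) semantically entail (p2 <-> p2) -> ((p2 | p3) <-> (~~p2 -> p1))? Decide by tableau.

No

Initial set: {((p1 & ~p3) <-> (p3 -> p1)); ~((p2 <-> p2) -> ((p2 | p3) <-> (~~p2 -> p1)))}.
~((p2 <-> p2) -> ((p2 | p3) <-> (~~p2 -> p1))): α-rule — add (p2 <-> p2), ~((p2 | p3) <-> (~~p2 -> p1)).
((p1 & ~p3) <-> (p3 -> p1)): β-rule — branch into (p1 & ~p3), (p3 -> p1)  //  ~(p1 & ~p3), ~(p3 -> p1).
  branch 1 (add (p1 & ~p3), (p3 -> p1)):
    (p1 & ~p3): α-rule — add p1, ~p3.
    (p2 <-> p2): β-rule — branch into p2, p2  //  ~p2, ~p2.
      branch 1.1 (add p2, p2):
        ~((p2 | p3) <-> (~~p2 -> p1)): β-rule — branch into (p2 | p3), ~(~~p2 -> p1)  //  ~(p2 | p3), (~~p2 -> p1).
          branch 1.1.1 (add (p2 | p3), ~(~~p2 -> p1)):
            ~(~~p2 -> p1): α-rule — add ~~p2, ~p1.
            × closes — contains both p1 and ~p1.
          branch 1.1.2 (add ~(p2 | p3), (~~p2 -> p1)):
            ~(p2 | p3): α-rule — add ~p2, ~p3.
            × closes — contains both p2 and ~p2.
      branch 1.2 (add ~p2, ~p2):
        ~((p2 | p3) <-> (~~p2 -> p1)): β-rule — branch into (p2 | p3), ~(~~p2 -> p1)  //  ~(p2 | p3), (~~p2 -> p1).
          branch 1.2.1 (add (p2 | p3), ~(~~p2 -> p1)):
            ~(~~p2 -> p1): α-rule — add ~~p2, ~p1.
            × closes — contains both p1 and ~p1.
          branch 1.2.2 (add ~(p2 | p3), (~~p2 -> p1)):
            ~(p2 | p3): α-rule — add ~p2, ~p3.
            (p3 -> p1): β-rule — branch into ~p3  //  p1.
              branch 1.2.2.1 (add ~p3):
                (~~p2 -> p1): β-rule — branch into ~~~p2  //  p1.
                  branch 1.2.2.1.1 (add ~~~p2):
                    ~~~p2: drop double negation, giving ~p2.
                    ○ open, literals {p1=T, p2=F, p3=F}.
                  branch 1.2.2.1.2 (add p1):
                    ○ open, literals {p1=T, p2=F, p3=F}.
              branch 1.2.2.2 (add p1):
                (~~p2 -> p1): β-rule — branch into ~~~p2  //  p1.
                  branch 1.2.2.2.1 (add ~~~p2):
                    ~~~p2: drop double negation, giving ~p2.
                    ○ open, literals {p1=T, p2=F, p3=F}.
                  branch 1.2.2.2.2 (add p1):
                    ○ open, literals {p1=T, p2=F, p3=F}.
  branch 2 (add ~(p1 & ~p3), ~(p3 -> p1)):
    ~(p3 -> p1): α-rule — add p3, ~p1.
    (p2 <-> p2): β-rule — branch into p2, p2  //  ~p2, ~p2.
      branch 2.1 (add p2, p2):
        ~((p2 | p3) <-> (~~p2 -> p1)): β-rule — branch into (p2 | p3), ~(~~p2 -> p1)  //  ~(p2 | p3), (~~p2 -> p1).
          branch 2.1.1 (add (p2 | p3), ~(~~p2 -> p1)):
            ~(~~p2 -> p1): α-rule — add ~~p2, ~p1.
            ~~p2: drop double negation, giving p2.
            ~(p1 & ~p3): β-rule — branch into ~p1  //  ~~p3.
              branch 2.1.1.1 (add ~p1):
                (p2 | p3): β-rule — branch into p2  //  p3.
                  branch 2.1.1.1.1 (add p2):
                    ○ open, literals {p1=F, p2=T, p3=T}.
                  branch 2.1.1.1.2 (add p3):
                    ○ open, literals {p1=F, p2=T, p3=T}.
              branch 2.1.1.2 (add ~~p3):
                (p2 | p3): β-rule — branch into p2  //  p3.
                  branch 2.1.1.2.1 (add p2):
                    ○ open, literals {p1=F, p2=T, p3=T}.
                  branch 2.1.1.2.2 (add p3):
                    ○ open, literals {p1=F, p2=T, p3=T}.
          branch 2.1.2 (add ~(p2 | p3), (~~p2 -> p1)):
            ~(p2 | p3): α-rule — add ~p2, ~p3.
            × closes — contains both p2 and ~p2.
      branch 2.2 (add ~p2, ~p2):
        ~((p2 | p3) <-> (~~p2 -> p1)): β-rule — branch into (p2 | p3), ~(~~p2 -> p1)  //  ~(p2 | p3), (~~p2 -> p1).
          branch 2.2.1 (add (p2 | p3), ~(~~p2 -> p1)):
            ~(~~p2 -> p1): α-rule — add ~~p2, ~p1.
            ~~p2: drop double negation, giving p2.
            × closes — contains both p2 and ~p2.
          branch 2.2.2 (add ~(p2 | p3), (~~p2 -> p1)):
            ~(p2 | p3): α-rule — add ~p2, ~p3.
            × closes — contains both p3 and ~p3.
6 branches closed, 8 open.
An open branch gives a countermodel: p1=T, p2=F, p3=F (unmentioned atoms arbitrary); the premises hold there but the conclusion fails.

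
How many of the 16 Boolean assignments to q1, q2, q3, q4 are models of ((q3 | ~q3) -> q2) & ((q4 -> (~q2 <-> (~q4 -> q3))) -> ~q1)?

Initial set: {(((q3 | ~q3) -> q2) & ((q4 -> (~q2 <-> (~q4 -> q3))) -> ~q1))}.
(((q3 | ~q3) -> q2) & ((q4 -> (~q2 <-> (~q4 -> q3))) -> ~q1)): α-rule — add ((q3 | ~q3) -> q2), ((q4 -> (~q2 <-> (~q4 -> q3))) -> ~q1).
((q3 | ~q3) -> q2): β-rule — branch into ~(q3 | ~q3)  //  q2.
  branch 1 (add ~(q3 | ~q3)):
    ~(q3 | ~q3): α-rule — add ~q3, ~~q3.
    × closes — contains both q3 and ~q3.
  branch 2 (add q2):
    ((q4 -> (~q2 <-> (~q4 -> q3))) -> ~q1): β-rule — branch into ~(q4 -> (~q2 <-> (~q4 -> q3)))  //  ~q1.
      branch 2.1 (add ~(q4 -> (~q2 <-> (~q4 -> q3)))):
        ~(q4 -> (~q2 <-> (~q4 -> q3))): α-rule — add q4, ~(~q2 <-> (~q4 -> q3)).
        ~(~q2 <-> (~q4 -> q3)): β-rule — branch into ~q2, ~(~q4 -> q3)  //  ~~q2, (~q4 -> q3).
          branch 2.1.1 (add ~q2, ~(~q4 -> q3)):
            × closes — contains both q2 and ~q2.
          branch 2.1.2 (add ~~q2, (~q4 -> q3)):
            (~q4 -> q3): β-rule — branch into ~~q4  //  q3.
              branch 2.1.2.1 (add ~~q4):
                ○ open, literals {q2=1, q4=1}.
              branch 2.1.2.2 (add q3):
                ○ open, literals {q2=1, q3=1, q4=1}.
      branch 2.2 (add ~q1):
        ○ open, literals {q1=0, q2=1}.
2 branches closed, 3 open.
Each open branch fixes some atoms; the unmentioned ones are free. Counting distinct full assignments: branch {q2=1, q4=1} (q1, q3) contributes 4 new; branch {q2=1, q3=1, q4=1} (q1) contributes 0 new; branch {q1=0, q2=1} (q3, q4) contributes 2 new. Total: 6.

6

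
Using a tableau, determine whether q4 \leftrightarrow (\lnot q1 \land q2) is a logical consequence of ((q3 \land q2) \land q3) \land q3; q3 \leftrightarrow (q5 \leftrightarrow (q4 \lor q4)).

No

Initial set: {(((q3 \land q2) \land q3) \land q3); (q3 \leftrightarrow (q5 \leftrightarrow (q4 \lor q4))); \lnot (q4 \leftrightarrow (\lnot q1 \land q2))}.
(((q3 \land q2) \land q3) \land q3): α-rule — add ((q3 \land q2) \land q3), q3.
((q3 \land q2) \land q3): α-rule — add (q3 \land q2), q3.
(q3 \land q2): α-rule — add q3, q2.
(q3 \leftrightarrow (q5 \leftrightarrow (q4 \lor q4))): β-rule — branch into q3, (q5 \leftrightarrow (q4 \lor q4))  //  \lnot q3, \lnot (q5 \leftrightarrow (q4 \lor q4)).
  branch 1 (add q3, (q5 \leftrightarrow (q4 \lor q4))):
    \lnot (q4 \leftrightarrow (\lnot q1 \land q2)): β-rule — branch into q4, \lnot (\lnot q1 \land q2)  //  \lnot q4, (\lnot q1 \land q2).
      branch 1.1 (add q4, \lnot (\lnot q1 \land q2)):
        (q5 \leftrightarrow (q4 \lor q4)): β-rule — branch into q5, (q4 \lor q4)  //  \lnot q5, \lnot (q4 \lor q4).
          branch 1.1.1 (add q5, (q4 \lor q4)):
            \lnot (\lnot q1 \land q2): β-rule — branch into \lnot \lnot q1  //  \lnot q2.
              branch 1.1.1.1 (add \lnot \lnot q1):
                (q4 \lor q4): β-rule — branch into q4  //  q4.
                  branch 1.1.1.1.1 (add q4):
                    ○ open, literals {q1=T, q2=T, q3=T, q4=T, q5=T}.
                  branch 1.1.1.1.2 (add q4):
                    ○ open, literals {q1=T, q2=T, q3=T, q4=T, q5=T}.
              branch 1.1.1.2 (add \lnot q2):
                × closes — contains both q2 and \lnot q2.
          branch 1.1.2 (add \lnot q5, \lnot (q4 \lor q4)):
            \lnot (q4 \lor q4): α-rule — add \lnot q4, \lnot q4.
            × closes — contains both q4 and \lnot q4.
      branch 1.2 (add \lnot q4, (\lnot q1 \land q2)):
        (\lnot q1 \land q2): α-rule — add \lnot q1, q2.
        (q5 \leftrightarrow (q4 \lor q4)): β-rule — branch into q5, (q4 \lor q4)  //  \lnot q5, \lnot (q4 \lor q4).
          branch 1.2.1 (add q5, (q4 \lor q4)):
            (q4 \lor q4): β-rule — branch into q4  //  q4.
              branch 1.2.1.1 (add q4):
                × closes — contains both q4 and \lnot q4.
              branch 1.2.1.2 (add q4):
                × closes — contains both q4 and \lnot q4.
          branch 1.2.2 (add \lnot q5, \lnot (q4 \lor q4)):
            \lnot (q4 \lor q4): α-rule — add \lnot q4, \lnot q4.
            ○ open, literals {q1=F, q2=T, q3=T, q4=F, q5=F}.
  branch 2 (add \lnot q3, \lnot (q5 \leftrightarrow (q4 \lor q4))):
    × closes — contains both q3 and \lnot q3.
5 branches closed, 3 open.
An open branch gives a countermodel: q1=T, q2=T, q3=T, q4=T, q5=T (unmentioned atoms arbitrary); the premises hold there but the conclusion fails.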